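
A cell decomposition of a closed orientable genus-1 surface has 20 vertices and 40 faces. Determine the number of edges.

60

For a closed orientable surface of genus 1, χ = 2 − 2·1 = 0.
E = V + F − (0) = 20 + 40 − (0) = 60.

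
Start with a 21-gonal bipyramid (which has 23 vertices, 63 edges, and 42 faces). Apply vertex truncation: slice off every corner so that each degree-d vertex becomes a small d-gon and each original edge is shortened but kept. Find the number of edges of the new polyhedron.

Truncation replaces each original edge-end by a new vertex, so V′ = 2E = 126.
Each original edge survives, and each old vertex of degree d contributes d new edges; summing degrees gives Σd = 2E, so E′ = E + 2E = 3E = 189.
Each original face survives and each original vertex becomes one new face: F′ = F + V = 65.

189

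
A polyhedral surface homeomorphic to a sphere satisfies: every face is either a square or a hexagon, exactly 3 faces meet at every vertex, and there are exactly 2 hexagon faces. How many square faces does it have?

Let x be the number of squares; then F = 2 + x.
Edge–face incidences: 2E = 6·2 + 4·x = 12 + 4x.
Every vertex has degree 3, so 3V = 2E.
Euler: V − E + F = 2 ⇒ (2E)/3 − E + (2 + x) = 2.
Multiply by 6: 2·(2E) − 3·(2E) + 6·(2 + x) = 12, i.e. 12 + 6x − (12 + 4x) = 12.
Collecting terms: 2x = 12, so x = 6.
Then 2E = 12 + 4·6 = 36, so E = 18, V = 2E/3 = 12, F = 2 + 6 = 8.

6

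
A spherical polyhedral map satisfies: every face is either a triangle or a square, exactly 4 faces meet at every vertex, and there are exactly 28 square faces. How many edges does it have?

68

Let x be the number of triangles; then F = 28 + x.
Edge–face incidences: 2E = 4·28 + 3·x = 112 + 3x.
Every vertex has degree 4, so 4V = 2E.
Euler: V − E + F = 2 ⇒ (2E)/4 − E + (28 + x) = 2.
Multiply by 8: 2·(2E) − 4·(2E) + 8·(28 + x) = 16, i.e. 224 + 8x − 2·(112 + 3x) = 16.
Collecting terms: 2x = 16, so x = 8.
Then 2E = 112 + 3·8 = 136, so E = 68, V = 2E/4 = 34, F = 28 + 8 = 36.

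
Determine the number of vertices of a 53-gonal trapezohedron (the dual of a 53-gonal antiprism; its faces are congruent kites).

108

The n-trapezohedron (dual of the n-antiprism) has V = 2·53 + 2 = 108, E = 4·53 = 212, F = 2·53 = 106.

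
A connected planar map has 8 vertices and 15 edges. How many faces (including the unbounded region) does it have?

Euler's formula for a connected plane graph: V − E + F = 2, so F = 2 − 8 + 15 = 9.

9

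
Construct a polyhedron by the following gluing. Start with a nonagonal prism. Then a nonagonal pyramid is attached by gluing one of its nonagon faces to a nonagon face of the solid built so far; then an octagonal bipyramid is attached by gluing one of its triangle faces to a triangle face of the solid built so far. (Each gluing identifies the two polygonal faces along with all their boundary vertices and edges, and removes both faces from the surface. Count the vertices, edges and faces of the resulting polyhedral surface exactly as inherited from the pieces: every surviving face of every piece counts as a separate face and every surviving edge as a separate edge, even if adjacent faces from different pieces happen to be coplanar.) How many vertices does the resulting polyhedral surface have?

26

A nonagonal prism: V=18, E=27, F=11.
Attach a nonagonal pyramid (V=10, E=18, F=10) along a 9-gon: merge 9 vertices and 9 edges, delete both glued faces → V=19, E=36, F=19.
Attach an octagonal bipyramid (V=10, E=24, F=16) along a 3-gon: merge 3 vertices and 3 edges, delete both glued faces → V=26, E=57, F=33.
Check: V − E + F = 26 − 57 + 33 = 2.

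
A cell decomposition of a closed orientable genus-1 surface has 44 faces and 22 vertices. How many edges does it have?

66

For a closed orientable surface of genus 1, χ = 2 − 2·1 = 0.
E = V + F − (0) = 22 + 44 − (0) = 66.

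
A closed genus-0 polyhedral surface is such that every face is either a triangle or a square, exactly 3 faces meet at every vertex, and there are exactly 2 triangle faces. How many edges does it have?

Let x be the number of squares; then F = 2 + x.
Edge–face incidences: 2E = 3·2 + 4·x = 6 + 4x.
Every vertex has degree 3, so 3V = 2E.
Euler: V − E + F = 2 ⇒ (2E)/3 − E + (2 + x) = 2.
Multiply by 6: 2·(2E) − 3·(2E) + 6·(2 + x) = 12, i.e. 12 + 6x − (6 + 4x) = 12.
Collecting terms: 2x + 6 = 12, so 2x = 6, so x = 3.
Then 2E = 6 + 4·3 = 18, so E = 9, V = 2E/3 = 6, F = 2 + 3 = 5.

9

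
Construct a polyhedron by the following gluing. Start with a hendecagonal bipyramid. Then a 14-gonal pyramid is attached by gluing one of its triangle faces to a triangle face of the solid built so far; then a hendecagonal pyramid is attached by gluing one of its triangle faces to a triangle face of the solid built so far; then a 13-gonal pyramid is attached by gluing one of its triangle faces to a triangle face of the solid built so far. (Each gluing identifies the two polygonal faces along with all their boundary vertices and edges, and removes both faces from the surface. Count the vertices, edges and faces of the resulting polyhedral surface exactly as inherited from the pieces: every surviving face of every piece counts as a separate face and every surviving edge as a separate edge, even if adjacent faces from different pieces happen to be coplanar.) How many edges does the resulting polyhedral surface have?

A hendecagonal bipyramid: V=13, E=33, F=22.
Attach a 14-gonal pyramid (V=15, E=28, F=15) along a 3-gon: merge 3 vertices and 3 edges, delete both glued faces → V=25, E=58, F=35.
Attach a hendecagonal pyramid (V=12, E=22, F=12) along a 3-gon: merge 3 vertices and 3 edges, delete both glued faces → V=34, E=77, F=45.
Attach a 13-gonal pyramid (V=14, E=26, F=14) along a 3-gon: merge 3 vertices and 3 edges, delete both glued faces → V=45, E=100, F=57.
Check: V − E + F = 45 − 100 + 57 = 2.

100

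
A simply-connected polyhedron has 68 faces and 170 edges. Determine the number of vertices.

Here V − E + F = 2.
V = 2 + E − F = 2 + 170 − 68 = 104.

104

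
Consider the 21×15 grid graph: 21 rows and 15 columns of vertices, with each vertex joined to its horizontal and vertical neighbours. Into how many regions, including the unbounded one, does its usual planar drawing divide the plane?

The grid has V = 21·15 = 315 vertices and E = 21·14 + 15·20 = 594 edges.
F = 2 − V + E = 2 − 315 + 594 = 281.

281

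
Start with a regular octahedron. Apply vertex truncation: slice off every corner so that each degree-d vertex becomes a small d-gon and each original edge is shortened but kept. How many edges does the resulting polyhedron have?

The base solid has V = 6, E = 12, F = 8.
Truncation replaces each original edge-end by a new vertex, so V′ = 2E = 24.
Each original edge survives, and each old vertex of degree d contributes d new edges; summing degrees gives Σd = 2E, so E′ = E + 2E = 3E = 36.
Each original face survives and each original vertex becomes one new face: F′ = F + V = 14.

36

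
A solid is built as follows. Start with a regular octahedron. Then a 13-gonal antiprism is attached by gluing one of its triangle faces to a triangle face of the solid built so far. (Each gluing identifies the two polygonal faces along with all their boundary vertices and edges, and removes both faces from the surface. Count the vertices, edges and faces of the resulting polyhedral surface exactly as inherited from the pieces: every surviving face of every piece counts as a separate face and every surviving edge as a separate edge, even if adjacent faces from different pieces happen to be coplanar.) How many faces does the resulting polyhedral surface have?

A regular octahedron: V=6, E=12, F=8.
Attach a 13-gonal antiprism (V=26, E=52, F=28) along a 3-gon: merge 3 vertices and 3 edges, delete both glued faces → V=29, E=61, F=34.
Check: V − E + F = 29 − 61 + 34 = 2.

34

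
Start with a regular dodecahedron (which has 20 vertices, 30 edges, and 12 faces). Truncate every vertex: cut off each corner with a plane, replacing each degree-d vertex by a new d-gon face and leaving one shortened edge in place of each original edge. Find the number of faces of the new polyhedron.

Truncation replaces each original edge-end by a new vertex, so V′ = 2E = 60.
Each original edge survives, and each old vertex of degree d contributes d new edges; summing degrees gives Σd = 2E, so E′ = E + 2E = 3E = 90.
Each original face survives and each original vertex becomes one new face: F′ = F + V = 32.

32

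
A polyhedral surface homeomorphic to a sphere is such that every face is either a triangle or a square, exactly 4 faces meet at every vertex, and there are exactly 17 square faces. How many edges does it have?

46

Let x be the number of triangles; then F = 17 + x.
Edge–face incidences: 2E = 4·17 + 3·x = 68 + 3x.
Every vertex has degree 4, so 4V = 2E.
Euler: V − E + F = 2 ⇒ (2E)/4 − E + (17 + x) = 2.
Multiply by 8: 2·(2E) − 4·(2E) + 8·(17 + x) = 16, i.e. 136 + 8x − 2·(68 + 3x) = 16.
Collecting terms: 2x = 16, so x = 8.
Then 2E = 68 + 3·8 = 92, so E = 46, V = 2E/4 = 23, F = 17 + 8 = 25.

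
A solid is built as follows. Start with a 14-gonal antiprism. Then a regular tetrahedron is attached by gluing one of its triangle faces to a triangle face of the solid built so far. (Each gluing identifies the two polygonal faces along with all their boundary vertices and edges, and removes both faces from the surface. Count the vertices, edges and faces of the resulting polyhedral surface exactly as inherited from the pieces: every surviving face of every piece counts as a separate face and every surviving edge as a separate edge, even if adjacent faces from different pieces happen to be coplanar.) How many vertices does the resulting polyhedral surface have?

A 14-gonal antiprism: V=28, E=56, F=30.
Attach a regular tetrahedron (V=4, E=6, F=4) along a 3-gon: merge 3 vertices and 3 edges, delete both glued faces → V=29, E=59, F=32.
Check: V − E + F = 29 − 59 + 32 = 2.

29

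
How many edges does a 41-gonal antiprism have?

164

An antiprism on an n-gon has two n-gon caps and 2n triangles: V = 2·41 = 82, E = 4·41 = 164, F = 2·41 + 2 = 84.
Check: V − E + F = 82 − 164 + 84 = 2.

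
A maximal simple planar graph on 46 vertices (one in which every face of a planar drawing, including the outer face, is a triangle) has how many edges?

132

In a plane triangulation 3F = 2E and V − E + F = 2, so E = 3V − 6 = 3·46 − 6 = 132.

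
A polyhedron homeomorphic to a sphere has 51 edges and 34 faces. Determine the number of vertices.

19

Here V − E + F = 2.
V = 2 + E − F = 2 + 51 − 34 = 19.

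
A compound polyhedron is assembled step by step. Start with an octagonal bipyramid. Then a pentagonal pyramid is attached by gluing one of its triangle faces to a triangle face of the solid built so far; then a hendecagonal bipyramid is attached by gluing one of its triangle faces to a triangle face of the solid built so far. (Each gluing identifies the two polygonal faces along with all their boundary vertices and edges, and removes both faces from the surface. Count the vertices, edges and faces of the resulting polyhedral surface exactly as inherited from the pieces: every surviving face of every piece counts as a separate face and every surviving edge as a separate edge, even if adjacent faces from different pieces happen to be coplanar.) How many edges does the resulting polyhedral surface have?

An octagonal bipyramid: V=10, E=24, F=16.
Attach a pentagonal pyramid (V=6, E=10, F=6) along a 3-gon: merge 3 vertices and 3 edges, delete both glued faces → V=13, E=31, F=20.
Attach a hendecagonal bipyramid (V=13, E=33, F=22) along a 3-gon: merge 3 vertices and 3 edges, delete both glued faces → V=23, E=61, F=40.
Check: V − E + F = 23 − 61 + 40 = 2.

61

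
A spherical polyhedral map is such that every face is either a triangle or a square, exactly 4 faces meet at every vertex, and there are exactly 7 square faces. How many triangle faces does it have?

8

Let x be the number of triangles; then F = 7 + x.
Edge–face incidences: 2E = 4·7 + 3·x = 28 + 3x.
Every vertex has degree 4, so 4V = 2E.
Euler: V − E + F = 2 ⇒ (2E)/4 − E + (7 + x) = 2.
Multiply by 8: 2·(2E) − 4·(2E) + 8·(7 + x) = 16, i.e. 56 + 8x − 2·(28 + 3x) = 16.
Collecting terms: 2x = 16, so x = 8.
Then 2E = 28 + 3·8 = 52, so E = 26, V = 2E/4 = 13, F = 7 + 8 = 15.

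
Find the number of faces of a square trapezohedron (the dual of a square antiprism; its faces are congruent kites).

8

The n-trapezohedron (dual of the n-antiprism) has V = 2·4 + 2 = 10, E = 4·4 = 16, F = 2·4 = 8.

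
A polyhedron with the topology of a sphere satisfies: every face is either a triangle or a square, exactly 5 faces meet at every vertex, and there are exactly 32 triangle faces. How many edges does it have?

60

Let x be the number of squares; then F = 32 + x.
Edge–face incidences: 2E = 3·32 + 4·x = 96 + 4x.
Every vertex has degree 5, so 5V = 2E.
Euler: V − E + F = 2 ⇒ (2E)/5 − E + (32 + x) = 2.
Multiply by 10: 2·(2E) − 5·(2E) + 10·(32 + x) = 20, i.e. 320 + 10x − 3·(96 + 4x) = 20.
Collecting terms: −2x + 32 = 20, so −2x = −12, so x = 6.
Then 2E = 96 + 4·6 = 120, so E = 60, V = 2E/5 = 24, F = 32 + 6 = 38.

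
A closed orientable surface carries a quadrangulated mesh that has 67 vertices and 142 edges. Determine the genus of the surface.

3

Every face is a square and each edge borders two faces, so 4F = 2·142, giving F = 71.
χ = V − E + F = 67 − 142 + 71 = -4.
For a closed orientable surface χ = 2 − 2g, so g = (2 − (-4))/2 = 3.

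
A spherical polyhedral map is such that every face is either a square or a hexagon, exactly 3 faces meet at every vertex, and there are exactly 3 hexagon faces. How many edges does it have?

Let x be the number of squares; then F = 3 + x.
Edge–face incidences: 2E = 6·3 + 4·x = 18 + 4x.
Every vertex has degree 3, so 3V = 2E.
Euler: V − E + F = 2 ⇒ (2E)/3 − E + (3 + x) = 2.
Multiply by 6: 2·(2E) − 3·(2E) + 6·(3 + x) = 12, i.e. 18 + 6x − (18 + 4x) = 12.
Collecting terms: 2x = 12, so x = 6.
Then 2E = 18 + 4·6 = 42, so E = 21, V = 2E/3 = 14, F = 3 + 6 = 9.

21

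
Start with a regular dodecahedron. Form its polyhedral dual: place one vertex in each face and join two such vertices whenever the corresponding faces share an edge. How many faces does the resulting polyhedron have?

20

The base solid has V = 20, E = 30, F = 12.
The dual swaps V and F and preserves E: V′ = F = 12, E′ = E = 30, F′ = V = 20.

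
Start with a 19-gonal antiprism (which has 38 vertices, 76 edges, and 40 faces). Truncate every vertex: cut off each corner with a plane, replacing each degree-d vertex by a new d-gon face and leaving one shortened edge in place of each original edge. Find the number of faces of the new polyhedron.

78

Truncation replaces each original edge-end by a new vertex, so V′ = 2E = 152.
Each original edge survives, and each old vertex of degree d contributes d new edges; summing degrees gives Σd = 2E, so E′ = E + 2E = 3E = 228.
Each original face survives and each original vertex becomes one new face: F′ = F + V = 78.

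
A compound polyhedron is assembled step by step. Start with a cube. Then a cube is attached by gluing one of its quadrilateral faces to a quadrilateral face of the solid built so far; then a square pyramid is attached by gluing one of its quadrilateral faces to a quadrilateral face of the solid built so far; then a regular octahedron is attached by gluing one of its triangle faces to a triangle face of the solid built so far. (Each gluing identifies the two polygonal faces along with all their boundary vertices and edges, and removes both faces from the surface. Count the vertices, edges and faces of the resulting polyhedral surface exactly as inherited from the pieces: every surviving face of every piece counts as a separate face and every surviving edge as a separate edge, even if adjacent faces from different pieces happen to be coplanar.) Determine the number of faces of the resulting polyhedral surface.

19

A cube: V=8, E=12, F=6.
Attach a cube (V=8, E=12, F=6) along a 4-gon: merge 4 vertices and 4 edges, delete both glued faces → V=12, E=20, F=10.
Attach a square pyramid (V=5, E=8, F=5) along a 4-gon: merge 4 vertices and 4 edges, delete both glued faces → V=13, E=24, F=13.
Attach a regular octahedron (V=6, E=12, F=8) along a 3-gon: merge 3 vertices and 3 edges, delete both glued faces → V=16, E=33, F=19.
Check: V − E + F = 16 − 33 + 19 = 2.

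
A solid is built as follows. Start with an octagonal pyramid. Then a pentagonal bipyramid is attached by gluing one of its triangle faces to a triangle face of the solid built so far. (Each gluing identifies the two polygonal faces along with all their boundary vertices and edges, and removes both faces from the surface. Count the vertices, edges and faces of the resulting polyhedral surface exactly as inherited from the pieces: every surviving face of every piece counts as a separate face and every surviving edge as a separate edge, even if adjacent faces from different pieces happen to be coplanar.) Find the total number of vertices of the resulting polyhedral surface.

13

An octagonal pyramid: V=9, E=16, F=9.
Attach a pentagonal bipyramid (V=7, E=15, F=10) along a 3-gon: merge 3 vertices and 3 edges, delete both glued faces → V=13, E=28, F=17.
Check: V − E + F = 13 − 28 + 17 = 2.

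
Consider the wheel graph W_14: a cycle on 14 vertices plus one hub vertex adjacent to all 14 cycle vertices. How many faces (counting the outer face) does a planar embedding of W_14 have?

15

W_14 has V = 14 + 1 = 15 vertices and E = 2·14 = 28 edges.
By Euler's formula F = 2 − V + E = 2 − 15 + 28 = 15.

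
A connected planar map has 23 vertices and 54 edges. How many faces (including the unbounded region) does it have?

Euler's formula for a connected plane graph: V − E + F = 2, so F = 2 − 23 + 54 = 33.

33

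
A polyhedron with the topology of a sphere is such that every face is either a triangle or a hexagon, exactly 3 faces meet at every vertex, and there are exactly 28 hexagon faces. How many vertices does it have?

60

Let x be the number of triangles; then F = 28 + x.
Edge–face incidences: 2E = 6·28 + 3·x = 168 + 3x.
Every vertex has degree 3, so 3V = 2E.
Euler: V − E + F = 2 ⇒ (2E)/3 − E + (28 + x) = 2.
Multiply by 6: 2·(2E) − 3·(2E) + 6·(28 + x) = 12, i.e. 168 + 6x − (168 + 3x) = 12.
Collecting terms: 3x = 12, so x = 4.
Then 2E = 168 + 3·4 = 180, so E = 90, V = 2E/3 = 60, F = 28 + 4 = 32.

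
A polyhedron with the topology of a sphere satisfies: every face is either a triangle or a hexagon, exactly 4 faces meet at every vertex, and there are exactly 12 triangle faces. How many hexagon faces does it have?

Let x be the number of hexagons; then F = 12 + x.
Edge–face incidences: 2E = 3·12 + 6·x = 36 + 6x.
Every vertex has degree 4, so 4V = 2E.
Euler: V − E + F = 2 ⇒ (2E)/4 − E + (12 + x) = 2.
Multiply by 8: 2·(2E) − 4·(2E) + 8·(12 + x) = 16, i.e. 96 + 8x − 2·(36 + 6x) = 16.
Collecting terms: −4x + 24 = 16, so −4x = −8, so x = 2.
Then 2E = 36 + 6·2 = 48, so E = 24, V = 2E/4 = 12, F = 12 + 2 = 14.

2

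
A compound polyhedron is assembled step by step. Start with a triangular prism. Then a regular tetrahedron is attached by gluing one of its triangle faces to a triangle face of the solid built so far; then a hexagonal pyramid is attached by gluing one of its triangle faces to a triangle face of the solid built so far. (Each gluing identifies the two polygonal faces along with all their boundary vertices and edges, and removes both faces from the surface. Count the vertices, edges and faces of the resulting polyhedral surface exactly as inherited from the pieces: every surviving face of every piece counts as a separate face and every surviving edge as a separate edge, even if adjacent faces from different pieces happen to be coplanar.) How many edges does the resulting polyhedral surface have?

A triangular prism: V=6, E=9, F=5.
Attach a regular tetrahedron (V=4, E=6, F=4) along a 3-gon: merge 3 vertices and 3 edges, delete both glued faces → V=7, E=12, F=7.
Attach a hexagonal pyramid (V=7, E=12, F=7) along a 3-gon: merge 3 vertices and 3 edges, delete both glued faces → V=11, E=21, F=12.
Check: V − E + F = 11 − 21 + 12 = 2.

21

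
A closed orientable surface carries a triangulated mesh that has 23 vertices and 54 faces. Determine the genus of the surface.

Every face is a triangle, so 2E = 3·54 = 162, giving E = 81.
χ = V − E + F = 23 − 81 + 54 = -4.
For a closed orientable surface χ = 2 − 2g, so g = (2 − (-4))/2 = 3.

3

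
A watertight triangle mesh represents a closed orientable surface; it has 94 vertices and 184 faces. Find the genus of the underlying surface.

0

Every face is a triangle, so 2E = 3·184 = 552, giving E = 276.
χ = V − E + F = 94 − 276 + 184 = 2.
For a closed orientable surface χ = 2 − 2g, so g = (2 − (2))/2 = 0.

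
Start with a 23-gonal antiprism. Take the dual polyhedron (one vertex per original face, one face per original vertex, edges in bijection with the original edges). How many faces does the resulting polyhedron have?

46

The base solid has V = 46, E = 92, F = 48.
The dual swaps V and F and preserves E: V′ = F = 48, E′ = E = 92, F′ = V = 46.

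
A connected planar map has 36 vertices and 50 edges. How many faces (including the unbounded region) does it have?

16

Euler's formula for a connected plane graph: V − E + F = 2, so F = 2 − 36 + 50 = 16.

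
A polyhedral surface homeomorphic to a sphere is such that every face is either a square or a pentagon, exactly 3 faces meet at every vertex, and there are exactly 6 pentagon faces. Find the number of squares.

3

Let x be the number of squares; then F = 6 + x.
Edge–face incidences: 2E = 5·6 + 4·x = 30 + 4x.
Every vertex has degree 3, so 3V = 2E.
Euler: V − E + F = 2 ⇒ (2E)/3 − E + (6 + x) = 2.
Multiply by 6: 2·(2E) − 3·(2E) + 6·(6 + x) = 12, i.e. 36 + 6x − (30 + 4x) = 12.
Collecting terms: 2x + 6 = 12, so 2x = 6, so x = 3.
Then 2E = 30 + 4·3 = 42, so E = 21, V = 2E/3 = 14, F = 6 + 3 = 9.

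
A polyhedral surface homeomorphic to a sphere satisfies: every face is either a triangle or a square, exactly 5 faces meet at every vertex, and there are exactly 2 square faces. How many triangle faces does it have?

Let x be the number of triangles; then F = 2 + x.
Edge–face incidences: 2E = 4·2 + 3·x = 8 + 3x.
Every vertex has degree 5, so 5V = 2E.
Euler: V − E + F = 2 ⇒ (2E)/5 − E + (2 + x) = 2.
Multiply by 10: 2·(2E) − 5·(2E) + 10·(2 + x) = 20, i.e. 20 + 10x − 3·(8 + 3x) = 20.
Collecting terms: x − 4 = 20, so x = 24.
Then 2E = 8 + 3·24 = 80, so E = 40, V = 2E/5 = 16, F = 2 + 24 = 26.

24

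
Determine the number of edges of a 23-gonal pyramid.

A pyramid on an n-gon base has one n-gon and n triangles: V = 23 + 1 = 24, E = 2·23 = 46, F = 23 + 1 = 24.
Check: V − E + F = 24 − 46 + 24 = 2.

46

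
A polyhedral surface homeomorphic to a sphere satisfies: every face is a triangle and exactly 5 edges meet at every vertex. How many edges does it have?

Each face has 3 edges and each edge borders two faces, so 2E = 3F.
Each vertex has degree 5, so 5V = 2E and hence V = 3F/5.
Euler: V − E + F = 2 ⇒ (3F/5) − (3F/2) + F = 2.
Multiply by 10: (6 − 15 + 10)F = 20, i.e. 1F = 20.
So F = 20, E = 3·20/2 = 30, V = 3·20/5 = 12.

30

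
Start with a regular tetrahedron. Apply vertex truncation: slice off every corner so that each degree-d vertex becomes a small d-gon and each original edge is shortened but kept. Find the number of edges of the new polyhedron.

The base solid has V = 4, E = 6, F = 4.
Truncation replaces each original edge-end by a new vertex, so V′ = 2E = 12.
Each original edge survives, and each old vertex of degree d contributes d new edges; summing degrees gives Σd = 2E, so E′ = E + 2E = 3E = 18.
Each original face survives and each original vertex becomes one new face: F′ = F + V = 8.

18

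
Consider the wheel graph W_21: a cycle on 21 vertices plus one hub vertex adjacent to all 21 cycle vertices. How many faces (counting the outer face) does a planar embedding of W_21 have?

W_21 has V = 21 + 1 = 22 vertices and E = 2·21 = 42 edges.
By Euler's formula F = 2 − V + E = 2 − 22 + 42 = 22.

22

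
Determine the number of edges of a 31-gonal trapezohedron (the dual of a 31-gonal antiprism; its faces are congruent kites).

124

The n-trapezohedron (dual of the n-antiprism) has V = 2·31 + 2 = 64, E = 4·31 = 124, F = 2·31 = 62.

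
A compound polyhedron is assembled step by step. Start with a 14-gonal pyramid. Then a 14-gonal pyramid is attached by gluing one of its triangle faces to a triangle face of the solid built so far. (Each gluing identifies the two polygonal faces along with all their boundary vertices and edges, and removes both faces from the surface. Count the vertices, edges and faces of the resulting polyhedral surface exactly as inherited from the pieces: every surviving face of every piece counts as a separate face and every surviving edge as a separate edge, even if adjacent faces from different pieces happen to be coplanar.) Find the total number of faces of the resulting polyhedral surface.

A 14-gonal pyramid: V=15, E=28, F=15.
Attach a 14-gonal pyramid (V=15, E=28, F=15) along a 3-gon: merge 3 vertices and 3 edges, delete both glued faces → V=27, E=53, F=28.
Check: V − E + F = 27 − 53 + 28 = 2.

28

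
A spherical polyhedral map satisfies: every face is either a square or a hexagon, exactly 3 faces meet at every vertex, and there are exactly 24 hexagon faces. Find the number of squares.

Let x be the number of squares; then F = 24 + x.
Edge–face incidences: 2E = 6·24 + 4·x = 144 + 4x.
Every vertex has degree 3, so 3V = 2E.
Euler: V − E + F = 2 ⇒ (2E)/3 − E + (24 + x) = 2.
Multiply by 6: 2·(2E) − 3·(2E) + 6·(24 + x) = 12, i.e. 144 + 6x − (144 + 4x) = 12.
Collecting terms: 2x = 12, so x = 6.
Then 2E = 144 + 4·6 = 168, so E = 84, V = 2E/3 = 56, F = 24 + 6 = 30.

6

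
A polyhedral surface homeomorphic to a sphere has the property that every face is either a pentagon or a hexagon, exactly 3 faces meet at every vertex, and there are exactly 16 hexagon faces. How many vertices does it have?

Let x be the number of pentagons; then F = 16 + x.
Edge–face incidences: 2E = 6·16 + 5·x = 96 + 5x.
Every vertex has degree 3, so 3V = 2E.
Euler: V − E + F = 2 ⇒ (2E)/3 − E + (16 + x) = 2.
Multiply by 6: 2·(2E) − 3·(2E) + 6·(16 + x) = 12, i.e. 96 + 6x − (96 + 5x) = 12.
Collecting terms: x = 12.
Then 2E = 96 + 5·12 = 156, so E = 78, V = 2E/3 = 52, F = 16 + 12 = 28.

52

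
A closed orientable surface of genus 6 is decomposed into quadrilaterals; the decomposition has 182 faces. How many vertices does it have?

172

χ = 2 − 2·6 = -10, and every face is a square so 4F = 2E.
E = 4·182/2 = 364. Then V = -10 + E − F = -10 + 364 − 182 = 172.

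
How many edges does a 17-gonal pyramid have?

A pyramid on an n-gon base has one n-gon and n triangles: V = 17 + 1 = 18, E = 2·17 = 34, F = 17 + 1 = 18.
Check: V − E + F = 18 − 34 + 18 = 2.

34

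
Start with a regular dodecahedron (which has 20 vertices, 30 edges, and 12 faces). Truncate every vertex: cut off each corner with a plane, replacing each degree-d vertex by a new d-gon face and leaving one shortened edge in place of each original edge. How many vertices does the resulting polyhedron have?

60

Truncation replaces each original edge-end by a new vertex, so V′ = 2E = 60.
Each original edge survives, and each old vertex of degree d contributes d new edges; summing degrees gives Σd = 2E, so E′ = E + 2E = 3E = 90.
Each original face survives and each original vertex becomes one new face: F′ = F + V = 32.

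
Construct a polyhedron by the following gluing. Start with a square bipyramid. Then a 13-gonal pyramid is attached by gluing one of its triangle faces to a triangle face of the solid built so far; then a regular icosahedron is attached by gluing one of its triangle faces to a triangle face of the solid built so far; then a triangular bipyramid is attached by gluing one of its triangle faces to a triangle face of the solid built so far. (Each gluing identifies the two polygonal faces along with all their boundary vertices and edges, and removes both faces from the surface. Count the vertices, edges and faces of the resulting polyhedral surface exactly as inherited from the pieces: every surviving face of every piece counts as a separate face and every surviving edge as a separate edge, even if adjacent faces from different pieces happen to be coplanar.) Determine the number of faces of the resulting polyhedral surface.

A square bipyramid: V=6, E=12, F=8.
Attach a 13-gonal pyramid (V=14, E=26, F=14) along a 3-gon: merge 3 vertices and 3 edges, delete both glued faces → V=17, E=35, F=20.
Attach a regular icosahedron (V=12, E=30, F=20) along a 3-gon: merge 3 vertices and 3 edges, delete both glued faces → V=26, E=62, F=38.
Attach a triangular bipyramid (V=5, E=9, F=6) along a 3-gon: merge 3 vertices and 3 edges, delete both glued faces → V=28, E=68, F=42.
Check: V − E + F = 28 − 68 + 42 = 2.

42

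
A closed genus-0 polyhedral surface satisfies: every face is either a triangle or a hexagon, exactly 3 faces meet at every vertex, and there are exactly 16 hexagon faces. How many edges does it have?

Let x be the number of triangles; then F = 16 + x.
Edge–face incidences: 2E = 6·16 + 3·x = 96 + 3x.
Every vertex has degree 3, so 3V = 2E.
Euler: V − E + F = 2 ⇒ (2E)/3 − E + (16 + x) = 2.
Multiply by 6: 2·(2E) − 3·(2E) + 6·(16 + x) = 12, i.e. 96 + 6x − (96 + 3x) = 12.
Collecting terms: 3x = 12, so x = 4.
Then 2E = 96 + 3·4 = 108, so E = 54, V = 2E/3 = 36, F = 16 + 4 = 20.

54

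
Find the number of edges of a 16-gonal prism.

48

A prism on an n-gon has two n-gon bases and n rectangular sides: V = 2·16 = 32, E = 3·16 = 48, F = 16 + 2 = 18.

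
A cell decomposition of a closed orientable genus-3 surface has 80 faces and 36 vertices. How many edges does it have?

For a closed orientable surface of genus 3, χ = 2 − 2·3 = -4.
E = V + F − (-4) = 36 + 80 − (-4) = 120.

120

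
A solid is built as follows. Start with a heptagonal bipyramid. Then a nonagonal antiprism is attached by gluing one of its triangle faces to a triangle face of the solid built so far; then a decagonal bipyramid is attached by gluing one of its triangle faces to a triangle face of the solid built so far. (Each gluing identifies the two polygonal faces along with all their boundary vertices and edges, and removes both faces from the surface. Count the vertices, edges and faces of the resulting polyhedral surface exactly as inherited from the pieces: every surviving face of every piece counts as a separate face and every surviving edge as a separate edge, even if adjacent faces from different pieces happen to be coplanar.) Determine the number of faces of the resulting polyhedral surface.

50

A heptagonal bipyramid: V=9, E=21, F=14.
Attach a nonagonal antiprism (V=18, E=36, F=20) along a 3-gon: merge 3 vertices and 3 edges, delete both glued faces → V=24, E=54, F=32.
Attach a decagonal bipyramid (V=12, E=30, F=20) along a 3-gon: merge 3 vertices and 3 edges, delete both glued faces → V=33, E=81, F=50.
Check: V − E + F = 33 − 81 + 50 = 2.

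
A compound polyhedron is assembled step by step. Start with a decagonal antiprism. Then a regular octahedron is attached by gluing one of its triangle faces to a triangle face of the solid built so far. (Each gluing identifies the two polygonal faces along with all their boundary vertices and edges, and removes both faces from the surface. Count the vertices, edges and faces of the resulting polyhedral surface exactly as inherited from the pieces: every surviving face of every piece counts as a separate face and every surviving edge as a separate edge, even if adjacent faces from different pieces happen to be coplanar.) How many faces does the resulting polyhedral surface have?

28

A decagonal antiprism: V=20, E=40, F=22.
Attach a regular octahedron (V=6, E=12, F=8) along a 3-gon: merge 3 vertices and 3 edges, delete both glued faces → V=23, E=49, F=28.
Check: V − E + F = 23 − 49 + 28 = 2.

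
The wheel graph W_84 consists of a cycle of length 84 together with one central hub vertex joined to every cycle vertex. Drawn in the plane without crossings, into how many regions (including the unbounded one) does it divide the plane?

85

W_84 has V = 84 + 1 = 85 vertices and E = 2·84 = 168 edges.
By Euler's formula F = 2 − V + E = 2 − 85 + 168 = 85.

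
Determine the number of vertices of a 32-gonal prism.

64

A prism on an n-gon has two n-gon bases and n rectangular sides: V = 2·32 = 64, E = 3·32 = 96, F = 32 + 2 = 34.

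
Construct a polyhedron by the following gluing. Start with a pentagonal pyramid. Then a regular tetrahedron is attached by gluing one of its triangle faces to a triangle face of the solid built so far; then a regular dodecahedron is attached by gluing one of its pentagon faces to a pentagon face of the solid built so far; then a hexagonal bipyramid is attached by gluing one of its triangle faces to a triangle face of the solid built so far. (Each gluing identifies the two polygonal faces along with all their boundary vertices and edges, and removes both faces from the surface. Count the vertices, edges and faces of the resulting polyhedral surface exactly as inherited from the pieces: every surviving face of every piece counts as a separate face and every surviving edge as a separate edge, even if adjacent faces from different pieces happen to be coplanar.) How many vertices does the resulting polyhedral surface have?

27

A pentagonal pyramid: V=6, E=10, F=6.
Attach a regular tetrahedron (V=4, E=6, F=4) along a 3-gon: merge 3 vertices and 3 edges, delete both glued faces → V=7, E=13, F=8.
Attach a regular dodecahedron (V=20, E=30, F=12) along a 5-gon: merge 5 vertices and 5 edges, delete both glued faces → V=22, E=38, F=18.
Attach a hexagonal bipyramid (V=8, E=18, F=12) along a 3-gon: merge 3 vertices and 3 edges, delete both glued faces → V=27, E=53, F=28.
Check: V − E + F = 27 − 53 + 28 = 2.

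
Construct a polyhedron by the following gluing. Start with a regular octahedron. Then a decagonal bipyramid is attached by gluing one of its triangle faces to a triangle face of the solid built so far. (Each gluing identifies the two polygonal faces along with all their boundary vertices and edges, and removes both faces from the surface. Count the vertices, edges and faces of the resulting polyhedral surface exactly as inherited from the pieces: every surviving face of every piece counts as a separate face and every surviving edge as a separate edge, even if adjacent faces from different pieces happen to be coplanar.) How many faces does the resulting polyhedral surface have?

A regular octahedron: V=6, E=12, F=8.
Attach a decagonal bipyramid (V=12, E=30, F=20) along a 3-gon: merge 3 vertices and 3 edges, delete both glued faces → V=15, E=39, F=26.
Check: V − E + F = 15 − 39 + 26 = 2.

26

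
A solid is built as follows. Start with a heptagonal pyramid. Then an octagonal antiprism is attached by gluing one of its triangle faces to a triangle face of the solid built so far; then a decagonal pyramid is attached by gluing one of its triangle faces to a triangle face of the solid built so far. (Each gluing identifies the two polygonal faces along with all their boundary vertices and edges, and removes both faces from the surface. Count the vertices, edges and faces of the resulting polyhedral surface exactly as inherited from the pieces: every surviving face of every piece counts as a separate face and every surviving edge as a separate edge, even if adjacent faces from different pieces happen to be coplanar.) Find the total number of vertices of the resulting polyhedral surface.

A heptagonal pyramid: V=8, E=14, F=8.
Attach an octagonal antiprism (V=16, E=32, F=18) along a 3-gon: merge 3 vertices and 3 edges, delete both glued faces → V=21, E=43, F=24.
Attach a decagonal pyramid (V=11, E=20, F=11) along a 3-gon: merge 3 vertices and 3 edges, delete both glued faces → V=29, E=60, F=33.
Check: V − E + F = 29 − 60 + 33 = 2.

29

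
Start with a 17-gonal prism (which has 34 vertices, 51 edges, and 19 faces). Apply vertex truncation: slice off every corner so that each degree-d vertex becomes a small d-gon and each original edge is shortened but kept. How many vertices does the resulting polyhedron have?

102

Truncation replaces each original edge-end by a new vertex, so V′ = 2E = 102.
Each original edge survives, and each old vertex of degree d contributes d new edges; summing degrees gives Σd = 2E, so E′ = E + 2E = 3E = 153.
Each original face survives and each original vertex becomes one new face: F′ = F + V = 53.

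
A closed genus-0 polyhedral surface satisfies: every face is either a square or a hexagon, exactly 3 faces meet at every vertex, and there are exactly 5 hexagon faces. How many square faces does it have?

Let x be the number of squares; then F = 5 + x.
Edge–face incidences: 2E = 6·5 + 4·x = 30 + 4x.
Every vertex has degree 3, so 3V = 2E.
Euler: V − E + F = 2 ⇒ (2E)/3 − E + (5 + x) = 2.
Multiply by 6: 2·(2E) − 3·(2E) + 6·(5 + x) = 12, i.e. 30 + 6x − (30 + 4x) = 12.
Collecting terms: 2x = 12, so x = 6.
Then 2E = 30 + 4·6 = 54, so E = 27, V = 2E/3 = 18, F = 5 + 6 = 11.

6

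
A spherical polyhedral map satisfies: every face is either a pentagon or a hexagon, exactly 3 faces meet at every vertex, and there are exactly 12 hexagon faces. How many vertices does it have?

44

Let x be the number of pentagons; then F = 12 + x.
Edge–face incidences: 2E = 6·12 + 5·x = 72 + 5x.
Every vertex has degree 3, so 3V = 2E.
Euler: V − E + F = 2 ⇒ (2E)/3 − E + (12 + x) = 2.
Multiply by 6: 2·(2E) − 3·(2E) + 6·(12 + x) = 12, i.e. 72 + 6x − (72 + 5x) = 12.
Collecting terms: x = 12.
Then 2E = 72 + 5·12 = 132, so E = 66, V = 2E/3 = 44, F = 12 + 12 = 24.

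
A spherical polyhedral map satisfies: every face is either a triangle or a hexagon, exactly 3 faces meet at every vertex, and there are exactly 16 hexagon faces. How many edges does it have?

54

Let x be the number of triangles; then F = 16 + x.
Edge–face incidences: 2E = 6·16 + 3·x = 96 + 3x.
Every vertex has degree 3, so 3V = 2E.
Euler: V − E + F = 2 ⇒ (2E)/3 − E + (16 + x) = 2.
Multiply by 6: 2·(2E) − 3·(2E) + 6·(16 + x) = 12, i.e. 96 + 6x − (96 + 3x) = 12.
Collecting terms: 3x = 12, so x = 4.
Then 2E = 96 + 3·4 = 108, so E = 54, V = 2E/3 = 36, F = 16 + 4 = 20.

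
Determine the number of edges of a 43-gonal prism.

129

A prism on an n-gon has two n-gon bases and n rectangular sides: V = 2·43 = 86, E = 3·43 = 129, F = 43 + 2 = 45.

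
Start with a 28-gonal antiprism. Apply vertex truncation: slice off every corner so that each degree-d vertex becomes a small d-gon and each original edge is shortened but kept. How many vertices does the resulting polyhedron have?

The base solid has V = 56, E = 112, F = 58.
Truncation replaces each original edge-end by a new vertex, so V′ = 2E = 224.
Each original edge survives, and each old vertex of degree d contributes d new edges; summing degrees gives Σd = 2E, so E′ = E + 2E = 3E = 336.
Each original face survives and each original vertex becomes one new face: F′ = F + V = 114.

224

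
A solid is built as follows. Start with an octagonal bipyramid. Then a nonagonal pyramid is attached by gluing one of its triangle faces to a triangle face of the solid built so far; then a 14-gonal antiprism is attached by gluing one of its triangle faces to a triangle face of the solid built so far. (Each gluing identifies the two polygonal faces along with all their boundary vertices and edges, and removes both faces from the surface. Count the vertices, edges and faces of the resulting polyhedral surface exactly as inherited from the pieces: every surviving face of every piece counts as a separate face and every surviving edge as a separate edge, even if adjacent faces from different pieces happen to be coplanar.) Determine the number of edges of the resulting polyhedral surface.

92

An octagonal bipyramid: V=10, E=24, F=16.
Attach a nonagonal pyramid (V=10, E=18, F=10) along a 3-gon: merge 3 vertices and 3 edges, delete both glued faces → V=17, E=39, F=24.
Attach a 14-gonal antiprism (V=28, E=56, F=30) along a 3-gon: merge 3 vertices and 3 edges, delete both glued faces → V=42, E=92, F=52.
Check: V − E + F = 42 − 92 + 52 = 2.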